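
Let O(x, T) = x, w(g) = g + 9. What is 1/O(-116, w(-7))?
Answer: -1/116 ≈ -0.0086207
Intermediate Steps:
w(g) = 9 + g
1/O(-116, w(-7)) = 1/(-116) = -1/116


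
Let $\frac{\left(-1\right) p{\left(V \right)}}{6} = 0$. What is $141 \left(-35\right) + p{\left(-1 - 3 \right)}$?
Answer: $-4935$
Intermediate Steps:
$p{\left(V \right)} = 0$ ($p{\left(V \right)} = \left(-6\right) 0 = 0$)
$141 \left(-35\right) + p{\left(-1 - 3 \right)} = 141 \left(-35\right) + 0 = -4935 + 0 = -4935$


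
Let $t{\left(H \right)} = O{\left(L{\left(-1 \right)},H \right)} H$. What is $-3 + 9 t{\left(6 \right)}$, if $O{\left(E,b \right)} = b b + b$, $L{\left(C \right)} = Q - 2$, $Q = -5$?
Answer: $2265$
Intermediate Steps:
$L{\left(C \right)} = -7$ ($L{\left(C \right)} = -5 - 2 = -7$)
$O{\left(E,b \right)} = b + b^{2}$ ($O{\left(E,b \right)} = b^{2} + b = b + b^{2}$)
$t{\left(H \right)} = H^{2} \left(1 + H\right)$ ($t{\left(H \right)} = H \left(1 + H\right) H = H^{2} \left(1 + H\right)$)
$-3 + 9 t{\left(6 \right)} = -3 + 9 \cdot 6^{2} \left(1 + 6\right) = -3 + 9 \cdot 36 \cdot 7 = -3 + 9 \cdot 252 = -3 + 2268 = 2265$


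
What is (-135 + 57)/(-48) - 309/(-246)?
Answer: 945/328 ≈ 2.8811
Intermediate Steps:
(-135 + 57)/(-48) - 309/(-246) = -78*(-1/48) - 309*(-1/246) = 13/8 + 103/82 = 945/328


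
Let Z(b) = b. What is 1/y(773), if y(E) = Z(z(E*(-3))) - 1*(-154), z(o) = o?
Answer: -1/2165 ≈ -0.00046189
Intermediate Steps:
y(E) = 154 - 3*E (y(E) = E*(-3) - 1*(-154) = -3*E + 154 = 154 - 3*E)
1/y(773) = 1/(154 - 3*773) = 1/(154 - 2319) = 1/(-2165) = -1/2165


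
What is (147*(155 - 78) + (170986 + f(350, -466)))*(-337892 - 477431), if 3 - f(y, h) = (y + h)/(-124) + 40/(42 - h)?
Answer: -585192052305769/3937 ≈ -1.4864e+11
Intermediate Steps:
f(y, h) = 3 - 40/(42 - h) + h/124 + y/124 (f(y, h) = 3 - ((y + h)/(-124) + 40/(42 - h)) = 3 - ((h + y)*(-1/124) + 40/(42 - h)) = 3 - ((-h/124 - y/124) + 40/(42 - h)) = 3 - (40/(42 - h) - h/124 - y/124) = 3 + (-40/(42 - h) + h/124 + y/124) = 3 - 40/(42 - h) + h/124 + y/124)
(147*(155 - 78) + (170986 + f(350, -466)))*(-337892 - 477431) = (147*(155 - 78) + (170986 + (-10664 + (-466)**2 - 42*350 + 330*(-466) - 466*350)/(124*(-42 - 466))))*(-337892 - 477431) = (147*77 + (170986 + (1/124)*(-10664 + 217156 - 14700 - 153780 - 163100)/(-508)))*(-815323) = (11319 + (170986 + (1/124)*(-1/508)*(-125088)))*(-815323) = (11319 + (170986 + 7818/3937))*(-815323) = (11319 + 673179700/3937)*(-815323) = (717742603/3937)*(-815323) = -585192052305769/3937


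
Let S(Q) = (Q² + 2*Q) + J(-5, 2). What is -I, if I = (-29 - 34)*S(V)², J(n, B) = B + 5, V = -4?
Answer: 14175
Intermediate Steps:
J(n, B) = 5 + B
S(Q) = 7 + Q² + 2*Q (S(Q) = (Q² + 2*Q) + (5 + 2) = (Q² + 2*Q) + 7 = 7 + Q² + 2*Q)
I = -14175 (I = (-29 - 34)*(7 + (-4)² + 2*(-4))² = -63*(7 + 16 - 8)² = -63*15² = -63*225 = -14175)
-I = -1*(-14175) = 14175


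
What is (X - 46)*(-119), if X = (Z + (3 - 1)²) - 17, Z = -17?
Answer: 9044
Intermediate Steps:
X = -30 (X = (-17 + (3 - 1)²) - 17 = (-17 + 2²) - 17 = (-17 + 4) - 17 = -13 - 17 = -30)
(X - 46)*(-119) = (-30 - 46)*(-119) = -76*(-119) = 9044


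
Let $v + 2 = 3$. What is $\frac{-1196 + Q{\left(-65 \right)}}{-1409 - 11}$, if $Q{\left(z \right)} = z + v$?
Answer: $\frac{63}{71} \approx 0.88732$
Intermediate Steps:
$v = 1$ ($v = -2 + 3 = 1$)
$Q{\left(z \right)} = 1 + z$ ($Q{\left(z \right)} = z + 1 = 1 + z$)
$\frac{-1196 + Q{\left(-65 \right)}}{-1409 - 11} = \frac{-1196 + \left(1 - 65\right)}{-1409 - 11} = \frac{-1196 - 64}{-1420} = \left(-1260\right) \left(- \frac{1}{1420}\right) = \frac{63}{71}$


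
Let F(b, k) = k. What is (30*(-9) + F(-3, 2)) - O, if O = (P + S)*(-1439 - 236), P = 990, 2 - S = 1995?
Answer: -1680293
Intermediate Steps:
S = -1993 (S = 2 - 1*1995 = 2 - 1995 = -1993)
O = 1680025 (O = (990 - 1993)*(-1439 - 236) = -1003*(-1675) = 1680025)
(30*(-9) + F(-3, 2)) - O = (30*(-9) + 2) - 1*1680025 = (-270 + 2) - 1680025 = -268 - 1680025 = -1680293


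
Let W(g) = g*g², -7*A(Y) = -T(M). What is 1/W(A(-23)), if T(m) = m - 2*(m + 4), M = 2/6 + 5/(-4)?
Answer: -592704/614125 ≈ -0.96512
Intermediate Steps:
M = -11/12 (M = 2*(⅙) + 5*(-¼) = ⅓ - 5/4 = -11/12 ≈ -0.91667)
T(m) = -8 - m (T(m) = m - 2*(4 + m) = m + (-8 - 2*m) = -8 - m)
A(Y) = -85/84 (A(Y) = -(-1)*(-8 - 1*(-11/12))/7 = -(-1)*(-8 + 11/12)/7 = -(-1)*(-85)/(7*12) = -⅐*85/12 = -85/84)
W(g) = g³
1/W(A(-23)) = 1/((-85/84)³) = 1/(-614125/592704) = -592704/614125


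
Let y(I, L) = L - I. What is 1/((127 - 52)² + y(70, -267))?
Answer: 1/5288 ≈ 0.00018911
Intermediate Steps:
1/((127 - 52)² + y(70, -267)) = 1/((127 - 52)² + (-267 - 1*70)) = 1/(75² + (-267 - 70)) = 1/(5625 - 337) = 1/5288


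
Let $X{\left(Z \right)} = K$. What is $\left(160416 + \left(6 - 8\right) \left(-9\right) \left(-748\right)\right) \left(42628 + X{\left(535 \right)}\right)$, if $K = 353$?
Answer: $6316143912$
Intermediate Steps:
$X{\left(Z \right)} = 353$
$\left(160416 + \left(6 - 8\right) \left(-9\right) \left(-748\right)\right) \left(42628 + X{\left(535 \right)}\right) = \left(160416 + \left(6 - 8\right) \left(-9\right) \left(-748\right)\right) \left(42628 + 353\right) = \left(160416 + \left(-2\right) \left(-9\right) \left(-748\right)\right) 42981 = \left(160416 + 18 \left(-748\right)\right) 42981 = \left(160416 - 13464\right) 42981 = 146952 \cdot 42981 = 6316143912$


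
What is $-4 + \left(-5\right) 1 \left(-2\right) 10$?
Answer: $96$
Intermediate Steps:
$-4 + \left(-5\right) 1 \left(-2\right) 10 = -4 + \left(-5\right) \left(-2\right) 10 = -4 + 10 \cdot 10 = -4 + 100 = 96$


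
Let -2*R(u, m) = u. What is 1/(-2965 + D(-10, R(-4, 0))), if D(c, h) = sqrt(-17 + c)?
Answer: -2965/8791252 - 3*I*sqrt(3)/8791252 ≈ -0.00033727 - 5.9106e-7*I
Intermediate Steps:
R(u, m) = -u/2
1/(-2965 + D(-10, R(-4, 0))) = 1/(-2965 + sqrt(-17 - 10)) = 1/(-2965 + sqrt(-27)) = 1/(-2965 + 3*I*sqrt(3))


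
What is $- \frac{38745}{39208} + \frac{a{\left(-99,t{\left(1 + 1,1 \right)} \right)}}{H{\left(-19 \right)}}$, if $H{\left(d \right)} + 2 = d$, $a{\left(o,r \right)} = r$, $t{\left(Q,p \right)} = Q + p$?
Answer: $- \frac{310423}{274456} \approx -1.131$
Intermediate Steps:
$H{\left(d \right)} = -2 + d$
$- \frac{38745}{39208} + \frac{a{\left(-99,t{\left(1 + 1,1 \right)} \right)}}{H{\left(-19 \right)}} = - \frac{38745}{39208} + \frac{\left(1 + 1\right) + 1}{-2 - 19} = \left(-38745\right) \frac{1}{39208} + \frac{2 + 1}{-21} = - \frac{38745}{39208} + 3 \left(- \frac{1}{21}\right) = - \frac{38745}{39208} - \frac{1}{7} = - \frac{310423}{274456}$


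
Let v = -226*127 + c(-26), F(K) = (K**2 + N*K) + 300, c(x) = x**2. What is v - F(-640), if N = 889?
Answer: 131034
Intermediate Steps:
F(K) = 300 + K**2 + 889*K (F(K) = (K**2 + 889*K) + 300 = 300 + K**2 + 889*K)
v = -28026 (v = -226*127 + (-26)**2 = -28702 + 676 = -28026)
v - F(-640) = -28026 - (300 + (-640)**2 + 889*(-640)) = -28026 - (300 + 409600 - 568960) = -28026 - 1*(-159060) = -28026 + 159060 = 131034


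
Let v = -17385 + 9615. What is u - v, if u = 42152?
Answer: 49922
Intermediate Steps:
v = -7770
u - v = 42152 - 1*(-7770) = 42152 + 7770 = 49922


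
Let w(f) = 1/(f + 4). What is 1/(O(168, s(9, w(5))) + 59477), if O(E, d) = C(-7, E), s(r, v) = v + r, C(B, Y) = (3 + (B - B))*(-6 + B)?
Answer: 1/59438 ≈ 1.6824e-5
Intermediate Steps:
C(B, Y) = -18 + 3*B (C(B, Y) = (3 + 0)*(-6 + B) = 3*(-6 + B) = -18 + 3*B)
w(f) = 1/(4 + f)
s(r, v) = r + v
O(E, d) = -39 (O(E, d) = -18 + 3*(-7) = -18 - 21 = -39)
1/(O(168, s(9, w(5))) + 59477) = 1/(-39 + 59477) = 1/59438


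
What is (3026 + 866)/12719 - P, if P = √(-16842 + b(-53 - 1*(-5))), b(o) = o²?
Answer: 556/1817 - I*√14538 ≈ 0.306 - 120.57*I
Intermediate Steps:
P = I*√14538 (P = √(-16842 + (-53 - 1*(-5))²) = √(-16842 + (-53 + 5)²) = √(-16842 + (-48)²) = √(-16842 + 2304) = √(-14538) = I*√14538 ≈ 120.57*I)
(3026 + 866)/12719 - P = (3026 + 866)/12719 - I*√14538 = 3892*(1/12719) - I*√14538 = 556/1817 - I*√14538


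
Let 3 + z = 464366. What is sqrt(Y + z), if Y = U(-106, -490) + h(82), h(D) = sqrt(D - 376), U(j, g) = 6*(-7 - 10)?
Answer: sqrt(464261 + 7*I*sqrt(6)) ≈ 681.37 + 0.01*I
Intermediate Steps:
z = 464363 (z = -3 + 464366 = 464363)
U(j, g) = -102 (U(j, g) = 6*(-17) = -102)
h(D) = sqrt(-376 + D)
Y = -102 + 7*I*sqrt(6) (Y = -102 + sqrt(-376 + 82) = -102 + sqrt(-294) = -102 + 7*I*sqrt(6) ≈ -102.0 + 17.146*I)
sqrt(Y + z) = sqrt((-102 + 7*I*sqrt(6)) + 464363) = sqrt(464261 + 7*I*sqrt(6))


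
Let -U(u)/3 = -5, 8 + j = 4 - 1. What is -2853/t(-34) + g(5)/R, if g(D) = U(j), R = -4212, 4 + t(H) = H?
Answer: 2002711/26676 ≈ 75.075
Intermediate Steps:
j = -5 (j = -8 + (4 - 1) = -8 + 3 = -5)
U(u) = 15 (U(u) = -3*(-5) = 15)
t(H) = -4 + H
g(D) = 15
-2853/t(-34) + g(5)/R = -2853/(-4 - 34) + 15/(-4212) = -2853/(-38) + 15*(-1/4212) = -2853*(-1/38) - 5/1404 = 2853/38 - 5/1404 = 2002711/26676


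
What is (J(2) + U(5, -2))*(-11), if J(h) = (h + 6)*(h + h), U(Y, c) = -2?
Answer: -330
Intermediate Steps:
J(h) = 2*h*(6 + h) (J(h) = (6 + h)*(2*h) = 2*h*(6 + h))
(J(2) + U(5, -2))*(-11) = (2*2*(6 + 2) - 2)*(-11) = (2*2*8 - 2)*(-11) = (32 - 2)*(-11) = 30*(-11) = -330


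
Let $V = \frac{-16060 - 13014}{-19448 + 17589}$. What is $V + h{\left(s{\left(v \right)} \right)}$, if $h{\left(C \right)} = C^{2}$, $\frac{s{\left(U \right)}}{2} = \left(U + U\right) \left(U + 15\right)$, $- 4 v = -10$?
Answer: $\frac{56960949}{1859} \approx 30641.0$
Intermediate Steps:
$v = \frac{5}{2}$ ($v = \left(- \frac{1}{4}\right) \left(-10\right) = \frac{5}{2} \approx 2.5$)
$s{\left(U \right)} = 4 U \left(15 + U\right)$ ($s{\left(U \right)} = 2 \left(U + U\right) \left(U + 15\right) = 2 \cdot 2 U \left(15 + U\right) = 4 U \left(15 + U\right)$)
$V = \frac{29074}{1859}$ ($V = - \frac{29074}{-1859} = \left(-29074\right) \left(- \frac{1}{1859}\right) = \frac{29074}{1859} \approx 15.64$)
$V + h{\left(s{\left(v \right)} \right)} = \frac{29074}{1859} + \left(4 \cdot \frac{5}{2} \left(15 + \frac{5}{2}\right)\right)^{2} = \frac{29074}{1859} + \left(4 \cdot \frac{5}{2} \cdot \frac{35}{2}\right)^{2} = \frac{29074}{1859} + 175^{2} = \frac{29074}{1859} + 30625 = \frac{56960949}{1859}$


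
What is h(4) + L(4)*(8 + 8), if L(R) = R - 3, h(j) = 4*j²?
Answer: 80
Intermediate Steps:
L(R) = -3 + R
h(4) + L(4)*(8 + 8) = 4*4² + (-3 + 4)*(8 + 8) = 4*16 + 1*16 = 64 + 16 = 80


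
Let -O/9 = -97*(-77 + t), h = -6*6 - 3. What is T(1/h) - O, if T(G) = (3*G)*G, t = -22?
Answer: 43818490/507 ≈ 86427.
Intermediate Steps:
h = -39 (h = -36 - 3 = -39)
T(G) = 3*G²
O = -86427 (O = -(-873)*(-77 - 22) = -(-873)*(-99) = -9*9603 = -86427)
T(1/h) - O = 3*(1/(-39))² - 1*(-86427) = 3*(-1/39)² + 86427 = 3*(1/1521) + 86427 = 1/507 + 86427 = 43818490/507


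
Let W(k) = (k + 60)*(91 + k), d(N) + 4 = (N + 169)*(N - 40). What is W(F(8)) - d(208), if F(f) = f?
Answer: -56600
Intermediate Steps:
d(N) = -4 + (-40 + N)*(169 + N) (d(N) = -4 + (N + 169)*(N - 40) = -4 + (169 + N)*(-40 + N) = -4 + (-40 + N)*(169 + N))
W(k) = (60 + k)*(91 + k)
W(F(8)) - d(208) = (5460 + 8² + 151*8) - (-6764 + 208² + 129*208) = (5460 + 64 + 1208) - (-6764 + 43264 + 26832) = 6732 - 1*63332 = 6732 - 63332 = -56600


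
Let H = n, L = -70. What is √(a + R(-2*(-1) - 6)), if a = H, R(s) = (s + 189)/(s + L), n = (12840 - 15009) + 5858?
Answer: √14746/2 ≈ 60.717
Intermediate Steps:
n = 3689 (n = -2169 + 5858 = 3689)
H = 3689
R(s) = (189 + s)/(-70 + s) (R(s) = (s + 189)/(s - 70) = (189 + s)/(-70 + s))
a = 3689
√(a + R(-2*(-1) - 6)) = √(3689 + (189 + (-2*(-1) - 6))/(-70 + (-2*(-1) - 6))) = √(3689 + (189 + (2 - 6))/(-70 + (2 - 6))) = √(3689 + (189 - 4)/(-70 - 4)) = √(3689 + 185/(-74)) = √(3689 - 1/74*185) = √(3689 - 5/2) = √(7373/2) = √14746/2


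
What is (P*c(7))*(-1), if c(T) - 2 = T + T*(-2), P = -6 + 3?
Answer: -15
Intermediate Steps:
P = -3
c(T) = 2 - T (c(T) = 2 + (T + T*(-2)) = 2 + (T - 2*T) = 2 - T)
(P*c(7))*(-1) = -3*(2 - 1*7)*(-1) = -3*(2 - 7)*(-1) = -3*(-5)*(-1) = 15*(-1) = -15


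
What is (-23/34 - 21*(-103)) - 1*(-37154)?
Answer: 1336755/34 ≈ 39316.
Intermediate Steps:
(-23/34 - 21*(-103)) - 1*(-37154) = (-23*1/34 + 2163) + 37154 = (-23/34 + 2163) + 37154 = 73519/34 + 37154 = 1336755/34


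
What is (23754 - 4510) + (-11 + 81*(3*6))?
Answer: 20691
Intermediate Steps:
(23754 - 4510) + (-11 + 81*(3*6)) = 19244 + (-11 + 81*18) = 19244 + (-11 + 1458) = 19244 + 1447 = 20691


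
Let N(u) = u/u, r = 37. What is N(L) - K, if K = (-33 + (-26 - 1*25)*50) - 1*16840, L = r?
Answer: 19424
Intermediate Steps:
L = 37
K = -19423 (K = (-33 + (-26 - 25)*50) - 16840 = (-33 - 51*50) - 16840 = (-33 - 2550) - 16840 = -2583 - 16840 = -19423)
N(u) = 1
N(L) - K = 1 - 1*(-19423) = 1 + 19423 = 19424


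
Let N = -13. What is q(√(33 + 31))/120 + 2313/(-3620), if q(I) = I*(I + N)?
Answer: -10559/10860 ≈ -0.97228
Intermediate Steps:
q(I) = I*(-13 + I) (q(I) = I*(I - 13) = I*(-13 + I))
q(√(33 + 31))/120 + 2313/(-3620) = (√(33 + 31)*(-13 + √(33 + 31)))/120 + 2313/(-3620) = (√64*(-13 + √64))*(1/120) + 2313*(-1/3620) = (8*(-13 + 8))*(1/120) - 2313/3620 = (8*(-5))*(1/120) - 2313/3620 = -40*1/120 - 2313/3620 = -⅓ - 2313/3620 = -10559/10860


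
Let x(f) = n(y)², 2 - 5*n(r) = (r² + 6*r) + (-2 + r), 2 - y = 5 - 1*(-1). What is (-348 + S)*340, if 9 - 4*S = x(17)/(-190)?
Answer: -55836449/475 ≈ -1.1755e+5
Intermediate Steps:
y = -4 (y = 2 - (5 - 1*(-1)) = 2 - (5 + 1) = 2 - 1*6 = 2 - 6 = -4)
n(r) = ⅘ - 7*r/5 - r²/5 (n(r) = ⅖ - ((r² + 6*r) + (-2 + r))/5 = ⅖ - (-2 + r² + 7*r)/5 = ⅖ + (⅖ - 7*r/5 - r²/5) = ⅘ - 7*r/5 - r²/5)
x(f) = 256/25 (x(f) = (⅘ - 7/5*(-4) - ⅕*(-4)²)² = (⅘ + 28/5 - ⅕*16)² = (⅘ + 28/5 - 16/5)² = (16/5)² = 256/25)
S = 21503/9500 (S = 9/4 - 64/(25*(-190)) = 9/4 - 64*(-1)/(25*190) = 9/4 - ¼*(-128/2375) = 9/4 + 32/2375 = 21503/9500 ≈ 2.2635)
(-348 + S)*340 = (-348 + 21503/9500)*340 = -3284497/9500*340 = -55836449/475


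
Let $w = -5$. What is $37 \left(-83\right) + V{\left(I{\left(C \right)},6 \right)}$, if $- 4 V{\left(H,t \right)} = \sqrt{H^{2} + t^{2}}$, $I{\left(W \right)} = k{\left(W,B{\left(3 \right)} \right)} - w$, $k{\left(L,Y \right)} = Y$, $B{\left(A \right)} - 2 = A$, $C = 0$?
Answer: $-3071 - \frac{\sqrt{34}}{2} \approx -3073.9$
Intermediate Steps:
$B{\left(A \right)} = 2 + A$
$I{\left(W \right)} = 10$ ($I{\left(W \right)} = \left(2 + 3\right) - -5 = 5 + 5 = 10$)
$V{\left(H,t \right)} = - \frac{\sqrt{H^{2} + t^{2}}}{4}$
$37 \left(-83\right) + V{\left(I{\left(C \right)},6 \right)} = 37 \left(-83\right) - \frac{\sqrt{10^{2} + 6^{2}}}{4} = -3071 - \frac{\sqrt{100 + 36}}{4} = -3071 - \frac{\sqrt{136}}{4} = -3071 - \frac{2 \sqrt{34}}{4} = -3071 - \frac{\sqrt{34}}{2}$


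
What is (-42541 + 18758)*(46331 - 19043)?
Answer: -648990504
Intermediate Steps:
(-42541 + 18758)*(46331 - 19043) = -23783*27288 = -648990504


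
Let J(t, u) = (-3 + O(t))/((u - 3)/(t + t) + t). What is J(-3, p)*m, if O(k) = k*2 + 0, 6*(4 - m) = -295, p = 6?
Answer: 957/7 ≈ 136.71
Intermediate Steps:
m = 319/6 (m = 4 - 1/6*(-295) = 4 + 295/6 = 319/6 ≈ 53.167)
O(k) = 2*k (O(k) = 2*k + 0 = 2*k)
J(t, u) = (-3 + 2*t)/(t + (-3 + u)/(2*t)) (J(t, u) = (-3 + 2*t)/((u - 3)/(t + t) + t) = (-3 + 2*t)/((-3 + u)/((2*t)) + t) = (-3 + 2*t)/((-3 + u)*(1/(2*t)) + t) = (-3 + 2*t)/((-3 + u)/(2*t) + t) = (-3 + 2*t)/(t + (-3 + u)/(2*t)))
J(-3, p)*m = (2*(-3)*(-3 + 2*(-3))/(-3 + 6 + 2*(-3)**2))*(319/6) = (2*(-3)*(-3 - 6)/(-3 + 6 + 2*9))*(319/6) = (2*(-3)*(-9)/(-3 + 6 + 18))*(319/6) = (2*(-3)*(-9)/21)*(319/6) = (2*(-3)*(1/21)*(-9))*(319/6) = (18/7)*(319/6) = 957/7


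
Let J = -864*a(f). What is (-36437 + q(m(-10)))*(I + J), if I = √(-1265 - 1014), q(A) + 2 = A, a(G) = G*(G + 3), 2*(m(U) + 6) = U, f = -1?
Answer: -62985600 - 36450*I*√2279 ≈ -6.2986e+7 - 1.7401e+6*I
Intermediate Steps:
m(U) = -6 + U/2
a(G) = G*(3 + G)
q(A) = -2 + A
J = 1728 (J = -(-864)*(3 - 1) = -(-864)*2 = -864*(-2) = 1728)
I = I*√2279 (I = √(-2279) = I*√2279 ≈ 47.739*I)
(-36437 + q(m(-10)))*(I + J) = (-36437 + (-2 + (-6 + (½)*(-10))))*(I*√2279 + 1728) = (-36437 + (-2 + (-6 - 5)))*(1728 + I*√2279) = (-36437 + (-2 - 11))*(1728 + I*√2279) = (-36437 - 13)*(1728 + I*√2279) = -36450*(1728 + I*√2279) = -62985600 - 36450*I*√2279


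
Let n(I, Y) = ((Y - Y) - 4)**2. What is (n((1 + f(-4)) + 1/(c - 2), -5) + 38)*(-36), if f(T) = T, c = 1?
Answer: -1944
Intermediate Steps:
n(I, Y) = 16 (n(I, Y) = (0 - 4)**2 = (-4)**2 = 16)
(n((1 + f(-4)) + 1/(c - 2), -5) + 38)*(-36) = (16 + 38)*(-36) = 54*(-36) = -1944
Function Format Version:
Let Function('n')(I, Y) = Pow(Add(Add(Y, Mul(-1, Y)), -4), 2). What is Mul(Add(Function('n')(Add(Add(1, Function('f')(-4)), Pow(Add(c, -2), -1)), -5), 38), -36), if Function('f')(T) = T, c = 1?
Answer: -1944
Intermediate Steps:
Function('n')(I, Y) = 16 (Function('n')(I, Y) = Pow(Add(0, -4), 2) = Pow(-4, 2) = 16)
Mul(Add(Function('n')(Add(Add(1, Function('f')(-4)), Pow(Add(c, -2), -1)), -5), 38), -36) = Mul(Add(16, 38), -36) = Mul(54, -36) = -1944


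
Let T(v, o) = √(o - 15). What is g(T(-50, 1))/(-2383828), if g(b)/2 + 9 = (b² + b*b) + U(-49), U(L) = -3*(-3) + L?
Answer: 77/1191914 ≈ 6.4602e-5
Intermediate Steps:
U(L) = 9 + L
T(v, o) = √(-15 + o)
g(b) = -98 + 4*b² (g(b) = -18 + 2*((b² + b*b) + (9 - 49)) = -18 + 2*((b² + b²) - 40) = -18 + 2*(2*b² - 40) = -18 + 2*(-40 + 2*b²) = -18 + (-80 + 4*b²) = -98 + 4*b²)
g(T(-50, 1))/(-2383828) = (-98 + 4*(√(-15 + 1))²)/(-2383828) = (-98 + 4*(√(-14))²)*(-1/2383828) = (-98 + 4*(I*√14)²)*(-1/2383828) = (-98 + 4*(-14))*(-1/2383828) = (-98 - 56)*(-1/2383828) = -154*(-1/2383828) = 77/1191914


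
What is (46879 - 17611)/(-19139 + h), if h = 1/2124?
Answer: -62165232/40651235 ≈ -1.5292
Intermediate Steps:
h = 1/2124 ≈ 0.00047081
(46879 - 17611)/(-19139 + h) = (46879 - 17611)/(-19139 + 1/2124) = 29268/(-40651235/2124) = 29268*(-2124/40651235) = -62165232/40651235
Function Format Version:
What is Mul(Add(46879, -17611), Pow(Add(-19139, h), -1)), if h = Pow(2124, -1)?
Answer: Rational(-62165232, 40651235) ≈ -1.5292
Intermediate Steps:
h = Rational(1, 2124) ≈ 0.00047081
Mul(Add(46879, -17611), Pow(Add(-19139, h), -1)) = Mul(Add(46879, -17611), Pow(Add(-19139, Rational(1, 2124)), -1)) = Mul(29268, Pow(Rational(-40651235, 2124), -1)) = Mul(29268, Rational(-2124, 40651235)) = Rational(-62165232, 40651235)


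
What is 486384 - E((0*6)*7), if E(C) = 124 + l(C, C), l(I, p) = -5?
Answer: 486265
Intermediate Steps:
E(C) = 119 (E(C) = 124 - 5 = 119)
486384 - E((0*6)*7) = 486384 - 1*119 = 486384 - 119 = 486265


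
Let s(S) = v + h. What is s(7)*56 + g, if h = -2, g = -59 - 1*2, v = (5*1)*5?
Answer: 1227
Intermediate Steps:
v = 25 (v = 5*5 = 25)
g = -61 (g = -59 - 2 = -61)
s(S) = 23 (s(S) = 25 - 2 = 23)
s(7)*56 + g = 23*56 - 61 = 1288 - 61 = 1227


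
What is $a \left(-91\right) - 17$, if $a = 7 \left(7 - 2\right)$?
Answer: $-3202$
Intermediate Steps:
$a = 35$ ($a = 7 \cdot 5 = 35$)
$a \left(-91\right) - 17 = 35 \left(-91\right) - 17 = -3185 - 17 = -3202$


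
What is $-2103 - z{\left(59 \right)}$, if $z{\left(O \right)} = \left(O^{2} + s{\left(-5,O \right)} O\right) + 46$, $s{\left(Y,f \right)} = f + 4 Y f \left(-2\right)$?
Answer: $-148351$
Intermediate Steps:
$s{\left(Y,f \right)} = f - 8 Y f$ ($s{\left(Y,f \right)} = f + 4 \left(- 2 Y f\right) = f - 8 Y f$)
$z{\left(O \right)} = 46 + 42 O^{2}$ ($z{\left(O \right)} = \left(O^{2} + O \left(1 - -40\right) O\right) + 46 = \left(O^{2} + O \left(1 + 40\right) O\right) + 46 = \left(O^{2} + O 41 O\right) + 46 = \left(O^{2} + 41 O O\right) + 46 = \left(O^{2} + 41 O^{2}\right) + 46 = 42 O^{2} + 46 = 46 + 42 O^{2}$)
$-2103 - z{\left(59 \right)} = -2103 - \left(46 + 42 \cdot 59^{2}\right) = -2103 - \left(46 + 42 \cdot 3481\right) = -2103 - \left(46 + 146202\right) = -2103 - 146248 = -148351$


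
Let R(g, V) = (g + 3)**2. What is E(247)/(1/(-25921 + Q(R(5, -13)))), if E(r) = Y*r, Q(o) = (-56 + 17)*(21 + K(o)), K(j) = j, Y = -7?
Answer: 50549044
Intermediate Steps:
R(g, V) = (3 + g)**2
Q(o) = -819 - 39*o (Q(o) = (-56 + 17)*(21 + o) = -39*(21 + o) = -819 - 39*o)
E(r) = -7*r
E(247)/(1/(-25921 + Q(R(5, -13)))) = (-7*247)/(1/(-25921 + (-819 - 39*(3 + 5)**2))) = -(-46233460 - 4315584) = -1729/(1/(-25921 + (-819 - 2496))) = -1729/(1/(-25921 - 3315)) = -1729/(1/(-29236)) = -1729/(-1/29236) = -1729*(-29236) = 50549044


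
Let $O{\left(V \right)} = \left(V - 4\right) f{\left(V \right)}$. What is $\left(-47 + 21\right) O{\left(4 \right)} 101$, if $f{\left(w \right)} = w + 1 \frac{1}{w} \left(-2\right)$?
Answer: $0$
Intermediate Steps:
$f{\left(w \right)} = w - \frac{2}{w}$ ($f{\left(w \right)} = w + \frac{1}{w} \left(-2\right) = w - \frac{2}{w}$)
$O{\left(V \right)} = \left(-4 + V\right) \left(V - \frac{2}{V}\right)$ ($O{\left(V \right)} = \left(V - 4\right) \left(V - \frac{2}{V}\right) = \left(-4 + V\right) \left(V - \frac{2}{V}\right)$)
$\left(-47 + 21\right) O{\left(4 \right)} 101 = \left(-47 + 21\right) \frac{\left(-4 + 4\right) \left(-2 + 4^{2}\right)}{4} \cdot 101 = - 26 \cdot \frac{1}{4} \cdot 0 \left(-2 + 16\right) 101 = - 26 \cdot \frac{1}{4} \cdot 0 \cdot 14 \cdot 101 = \left(-26\right) 0 \cdot 101 = 0 \cdot 101 = 0$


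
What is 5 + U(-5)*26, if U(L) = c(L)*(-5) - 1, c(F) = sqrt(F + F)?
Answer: -21 - 130*I*sqrt(10) ≈ -21.0 - 411.1*I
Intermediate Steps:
c(F) = sqrt(2)*sqrt(F) (c(F) = sqrt(2*F) = sqrt(2)*sqrt(F))
U(L) = -1 - 5*sqrt(2)*sqrt(L) (U(L) = (sqrt(2)*sqrt(L))*(-5) - 1 = -5*sqrt(2)*sqrt(L) - 1 = -1 - 5*sqrt(2)*sqrt(L))
5 + U(-5)*26 = 5 + (-1 - 5*sqrt(2)*sqrt(-5))*26 = 5 + (-1 - 5*sqrt(2)*I*sqrt(5))*26 = 5 + (-1 - 5*I*sqrt(10))*26 = 5 + (-26 - 130*I*sqrt(10)) = -21 - 130*I*sqrt(10)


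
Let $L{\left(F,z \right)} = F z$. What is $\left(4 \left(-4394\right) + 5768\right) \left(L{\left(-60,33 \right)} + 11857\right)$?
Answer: $-116627616$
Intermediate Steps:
$\left(4 \left(-4394\right) + 5768\right) \left(L{\left(-60,33 \right)} + 11857\right) = \left(4 \left(-4394\right) + 5768\right) \left(\left(-60\right) 33 + 11857\right) = \left(-17576 + 5768\right) \left(-1980 + 11857\right) = \left(-11808\right) 9877 = -116627616$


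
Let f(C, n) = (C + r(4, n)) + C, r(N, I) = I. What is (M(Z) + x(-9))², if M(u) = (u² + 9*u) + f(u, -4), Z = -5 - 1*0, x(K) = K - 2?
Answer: 2025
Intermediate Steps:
x(K) = -2 + K
Z = -5 (Z = -5 + 0 = -5)
f(C, n) = n + 2*C (f(C, n) = (C + n) + C = n + 2*C)
M(u) = -4 + u² + 11*u (M(u) = (u² + 9*u) + (-4 + 2*u) = -4 + u² + 11*u)
(M(Z) + x(-9))² = ((-4 + (-5)² + 11*(-5)) + (-2 - 9))² = ((-4 + 25 - 55) - 11)² = (-34 - 11)² = (-45)² = 2025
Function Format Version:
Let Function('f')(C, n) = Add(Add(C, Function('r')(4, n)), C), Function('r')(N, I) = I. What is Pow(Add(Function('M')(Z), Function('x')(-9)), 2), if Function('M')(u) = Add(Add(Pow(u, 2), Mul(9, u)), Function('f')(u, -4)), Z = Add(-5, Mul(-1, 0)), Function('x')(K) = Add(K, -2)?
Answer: 2025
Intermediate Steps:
Function('x')(K) = Add(-2, K)
Z = -5 (Z = Add(-5, 0) = -5)
Function('f')(C, n) = Add(n, Mul(2, C)) (Function('f')(C, n) = Add(Add(C, n), C) = Add(n, Mul(2, C)))
Function('M')(u) = Add(-4, Pow(u, 2), Mul(11, u)) (Function('M')(u) = Add(Add(Pow(u, 2), Mul(9, u)), Add(-4, Mul(2, u))) = Add(-4, Pow(u, 2), Mul(11, u)))
Pow(Add(Function('M')(Z), Function('x')(-9)), 2) = Pow(Add(Add(-4, Pow(-5, 2), Mul(11, -5)), Add(-2, -9)), 2) = Pow(Add(Add(-4, 25, -55), -11), 2) = Pow(Add(-34, -11), 2) = Pow(-45, 2) = 2025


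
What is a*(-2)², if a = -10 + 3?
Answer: -28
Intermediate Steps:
a = -7
a*(-2)² = -7*(-2)² = -7*4 = -28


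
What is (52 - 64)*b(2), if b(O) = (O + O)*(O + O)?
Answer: -192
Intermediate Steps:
b(O) = 4*O**2 (b(O) = (2*O)*(2*O) = 4*O**2)
(52 - 64)*b(2) = (52 - 64)*(4*2**2) = -48*4 = -12*16 = -192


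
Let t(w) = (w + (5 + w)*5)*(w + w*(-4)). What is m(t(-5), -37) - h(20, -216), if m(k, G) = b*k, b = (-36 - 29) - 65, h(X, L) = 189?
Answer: 9561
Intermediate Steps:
b = -130 (b = -65 - 65 = -130)
t(w) = -3*w*(25 + 6*w) (t(w) = (w + (25 + 5*w))*(w - 4*w) = (25 + 6*w)*(-3*w) = -3*w*(25 + 6*w))
m(k, G) = -130*k
m(t(-5), -37) - h(20, -216) = -(-390)*(-5)*(25 + 6*(-5)) - 1*189 = -(-390)*(-5)*(25 - 30) - 189 = -(-390)*(-5)*(-5) - 189 = -130*(-75) - 189 = 9750 - 189 = 9561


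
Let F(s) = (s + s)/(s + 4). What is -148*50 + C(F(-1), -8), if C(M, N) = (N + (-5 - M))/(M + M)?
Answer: -29563/4 ≈ -7390.8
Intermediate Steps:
F(s) = 2*s/(4 + s) (F(s) = (2*s)/(4 + s) = 2*s/(4 + s))
C(M, N) = (-5 + N - M)/(2*M) (C(M, N) = (-5 + N - M)/((2*M)) = (-5 + N - M)*(1/(2*M)) = (-5 + N - M)/(2*M))
-148*50 + C(F(-1), -8) = -148*50 + (-5 - 8 - 2*(-1)/(4 - 1))/(2*((2*(-1)/(4 - 1)))) = -7400 + (-5 - 8 - 2*(-1)/3)/(2*((2*(-1)/3))) = -7400 + (-5 - 8 - 2*(-1)/3)/(2*((2*(-1)*(1/3)))) = -7400 + (-5 - 8 - 1*(-2/3))/(2*(-2/3)) = -7400 + (1/2)*(-3/2)*(-5 - 8 + 2/3) = -7400 + (1/2)*(-3/2)*(-37/3) = -7400 + 37/4 = -29563/4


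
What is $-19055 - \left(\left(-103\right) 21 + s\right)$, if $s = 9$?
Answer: $-16901$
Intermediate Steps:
$-19055 - \left(\left(-103\right) 21 + s\right) = -19055 - \left(\left(-103\right) 21 + 9\right) = -19055 - \left(-2163 + 9\right) = -19055 - -2154 = -19055 + 2154 = -16901$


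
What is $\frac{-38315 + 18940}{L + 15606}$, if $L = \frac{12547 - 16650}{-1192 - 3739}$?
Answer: $- \frac{95538125}{76957289} \approx -1.2414$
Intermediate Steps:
$L = \frac{4103}{4931}$ ($L = - \frac{4103}{-4931} = \left(-4103\right) \left(- \frac{1}{4931}\right) = \frac{4103}{4931} \approx 0.83208$)
$\frac{-38315 + 18940}{L + 15606} = \frac{-38315 + 18940}{\frac{4103}{4931} + 15606} = - \frac{19375}{\frac{76957289}{4931}} = \left(-19375\right) \frac{4931}{76957289} = - \frac{95538125}{76957289}$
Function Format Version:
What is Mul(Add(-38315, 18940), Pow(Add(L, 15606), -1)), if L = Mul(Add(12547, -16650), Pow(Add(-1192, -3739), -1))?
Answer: Rational(-95538125, 76957289) ≈ -1.2414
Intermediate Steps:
L = Rational(4103, 4931) (L = Mul(-4103, Pow(-4931, -1)) = Mul(-4103, Rational(-1, 4931)) = Rational(4103, 4931) ≈ 0.83208)
Mul(Add(-38315, 18940), Pow(Add(L, 15606), -1)) = Mul(Add(-38315, 18940), Pow(Add(Rational(4103, 4931), 15606), -1)) = Mul(-19375, Pow(Rational(76957289, 4931), -1)) = Mul(-19375, Rational(4931, 76957289)) = Rational(-95538125, 76957289)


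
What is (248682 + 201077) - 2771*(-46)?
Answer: 577225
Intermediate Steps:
(248682 + 201077) - 2771*(-46) = 449759 + 127466 = 577225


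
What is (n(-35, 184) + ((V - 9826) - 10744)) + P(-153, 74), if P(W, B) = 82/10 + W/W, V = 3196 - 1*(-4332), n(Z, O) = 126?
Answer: -64534/5 ≈ -12907.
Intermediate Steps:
V = 7528 (V = 3196 + 4332 = 7528)
P(W, B) = 46/5 (P(W, B) = 82*(⅒) + 1 = 41/5 + 1 = 46/5)
(n(-35, 184) + ((V - 9826) - 10744)) + P(-153, 74) = (126 + ((7528 - 9826) - 10744)) + 46/5 = (126 + (-2298 - 10744)) + 46/5 = (126 - 13042) + 46/5 = -12916 + 46/5 = -64534/5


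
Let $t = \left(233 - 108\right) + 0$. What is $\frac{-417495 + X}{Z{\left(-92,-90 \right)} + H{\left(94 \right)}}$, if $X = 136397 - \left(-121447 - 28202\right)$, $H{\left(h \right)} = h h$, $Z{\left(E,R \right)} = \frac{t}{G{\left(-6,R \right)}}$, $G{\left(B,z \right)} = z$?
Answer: $- \frac{2366082}{159023} \approx -14.879$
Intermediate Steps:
$t = 125$ ($t = 125 + 0 = 125$)
$Z{\left(E,R \right)} = \frac{125}{R}$
$H{\left(h \right)} = h^{2}$
$X = 286046$ ($X = 136397 - \left(-121447 - 28202\right) = 136397 - -149649 = 136397 + 149649 = 286046$)
$\frac{-417495 + X}{Z{\left(-92,-90 \right)} + H{\left(94 \right)}} = \frac{-417495 + 286046}{\frac{125}{-90} + 94^{2}} = - \frac{131449}{125 \left(- \frac{1}{90}\right) + 8836} = - \frac{131449}{- \frac{25}{18} + 8836} = - \frac{131449}{\frac{159023}{18}} = \left(-131449\right) \frac{18}{159023} = - \frac{2366082}{159023}$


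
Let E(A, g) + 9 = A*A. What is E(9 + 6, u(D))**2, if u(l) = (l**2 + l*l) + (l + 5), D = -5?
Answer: 46656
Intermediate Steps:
u(l) = 5 + l + 2*l**2 (u(l) = (l**2 + l**2) + (5 + l) = 2*l**2 + (5 + l) = 5 + l + 2*l**2)
E(A, g) = -9 + A**2 (E(A, g) = -9 + A*A = -9 + A**2)
E(9 + 6, u(D))**2 = (-9 + (9 + 6)**2)**2 = (-9 + 15**2)**2 = (-9 + 225)**2 = 216**2 = 46656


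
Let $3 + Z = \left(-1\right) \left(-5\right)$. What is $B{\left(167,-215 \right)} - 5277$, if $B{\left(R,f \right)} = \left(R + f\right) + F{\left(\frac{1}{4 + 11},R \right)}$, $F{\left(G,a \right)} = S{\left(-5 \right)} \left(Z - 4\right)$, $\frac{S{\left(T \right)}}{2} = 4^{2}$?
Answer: $-5389$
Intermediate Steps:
$S{\left(T \right)} = 32$ ($S{\left(T \right)} = 2 \cdot 4^{2} = 2 \cdot 16 = 32$)
$Z = 2$ ($Z = -3 - -5 = -3 + 5 = 2$)
$F{\left(G,a \right)} = -64$ ($F{\left(G,a \right)} = 32 \left(2 - 4\right) = 32 \left(-2\right) = -64$)
$B{\left(R,f \right)} = -64 + R + f$ ($B{\left(R,f \right)} = \left(R + f\right) - 64 = -64 + R + f$)
$B{\left(167,-215 \right)} - 5277 = \left(-64 + 167 - 215\right) - 5277 = -112 - 5277 = -5389$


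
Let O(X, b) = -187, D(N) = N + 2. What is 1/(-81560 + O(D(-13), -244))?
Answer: -1/81747 ≈ -1.2233e-5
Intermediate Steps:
D(N) = 2 + N
1/(-81560 + O(D(-13), -244)) = 1/(-81560 - 187) = 1/(-81747) = -1/81747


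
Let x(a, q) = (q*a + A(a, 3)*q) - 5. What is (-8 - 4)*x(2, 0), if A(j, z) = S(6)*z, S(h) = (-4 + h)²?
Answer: 60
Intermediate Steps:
A(j, z) = 4*z (A(j, z) = (-4 + 6)²*z = 2²*z = 4*z)
x(a, q) = -5 + 12*q + a*q (x(a, q) = (q*a + (4*3)*q) - 5 = (a*q + 12*q) - 5 = (12*q + a*q) - 5 = -5 + 12*q + a*q)
(-8 - 4)*x(2, 0) = (-8 - 4)*(-5 + 12*0 + 2*0) = -12*(-5 + 0 + 0) = -12*(-5) = 60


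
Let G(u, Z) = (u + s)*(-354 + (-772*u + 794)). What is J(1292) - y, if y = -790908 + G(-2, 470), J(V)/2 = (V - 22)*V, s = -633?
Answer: 5332428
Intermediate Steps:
J(V) = 2*V*(-22 + V) (J(V) = 2*((V - 22)*V) = 2*((-22 + V)*V) = 2*(V*(-22 + V)) = 2*V*(-22 + V))
G(u, Z) = (-633 + u)*(440 - 772*u) (G(u, Z) = (u - 633)*(-354 + (-772*u + 794)) = (-633 + u)*(-354 + (794 - 772*u)) = (-633 + u)*(440 - 772*u))
y = -2050748 (y = -790908 + (-278520 - 772*(-2)² + 489116*(-2)) = -790908 + (-278520 - 772*4 - 978232) = -790908 + (-278520 - 3088 - 978232) = -790908 - 1259840 = -2050748)
J(1292) - y = 2*1292*(-22 + 1292) - 1*(-2050748) = 2*1292*1270 + 2050748 = 3281680 + 2050748 = 5332428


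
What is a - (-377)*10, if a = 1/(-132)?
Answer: 497639/132 ≈ 3770.0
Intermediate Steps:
a = -1/132 ≈ -0.0075758
a - (-377)*10 = -1/132 - (-377)*10 = -1/132 - 29*(-130) = -1/132 + 3770 = 497639/132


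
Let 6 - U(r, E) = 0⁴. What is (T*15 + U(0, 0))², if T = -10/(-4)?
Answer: 7569/4 ≈ 1892.3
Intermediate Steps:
U(r, E) = 6 (U(r, E) = 6 - 1*0⁴ = 6 - 1*0 = 6 + 0 = 6)
T = 5/2 (T = -10*(-¼) = 5/2 ≈ 2.5000)
(T*15 + U(0, 0))² = ((5/2)*15 + 6)² = (75/2 + 6)² = (87/2)² = 7569/4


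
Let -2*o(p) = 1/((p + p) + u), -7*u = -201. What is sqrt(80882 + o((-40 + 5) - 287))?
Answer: sqrt(6001525018770)/8614 ≈ 284.40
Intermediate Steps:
u = 201/7 (u = -1/7*(-201) = 201/7 ≈ 28.714)
o(p) = -1/(2*(201/7 + 2*p)) (o(p) = -1/(2*((p + p) + 201/7)) = -1/(2*(2*p + 201/7)) = -1/(2*(201/7 + 2*p)))
sqrt(80882 + o((-40 + 5) - 287)) = sqrt(80882 - 7/(402 + 28*((-40 + 5) - 287))) = sqrt(80882 - 7/(402 + 28*(-35 - 287))) = sqrt(80882 - 7/(402 + 28*(-322))) = sqrt(80882 - 7/(402 - 9016)) = sqrt(80882 - 7/(-8614)) = sqrt(80882 - 7*(-1/8614)) = sqrt(80882 + 7/8614) = sqrt(696717555/8614) = sqrt(6001525018770)/8614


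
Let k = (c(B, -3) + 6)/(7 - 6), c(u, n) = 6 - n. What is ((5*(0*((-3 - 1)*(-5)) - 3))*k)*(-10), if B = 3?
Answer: 2250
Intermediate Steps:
k = 15 (k = ((6 - 1*(-3)) + 6)/(7 - 6) = ((6 + 3) + 6)/1 = (9 + 6)*1 = 15*1 = 15)
((5*(0*((-3 - 1)*(-5)) - 3))*k)*(-10) = ((5*(0*((-3 - 1)*(-5)) - 3))*15)*(-10) = ((5*(0*(-4*(-5)) - 3))*15)*(-10) = ((5*(0*20 - 3))*15)*(-10) = ((5*(0 - 3))*15)*(-10) = ((5*(-3))*15)*(-10) = -15*15*(-10) = -225*(-10) = 2250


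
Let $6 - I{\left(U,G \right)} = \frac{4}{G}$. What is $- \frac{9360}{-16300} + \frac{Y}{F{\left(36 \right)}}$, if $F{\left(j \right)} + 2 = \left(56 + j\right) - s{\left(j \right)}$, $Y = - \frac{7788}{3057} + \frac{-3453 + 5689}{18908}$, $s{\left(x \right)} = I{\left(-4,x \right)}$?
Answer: $\frac{9942634881}{18231637205} \approx 0.54535$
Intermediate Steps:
$I{\left(U,G \right)} = 6 - \frac{4}{G}$
$s{\left(x \right)} = 6 - \frac{4}{x}$
$Y = - \frac{11701671}{4816813}$ ($Y = \left(-7788\right) \frac{1}{3057} + 2236 \cdot \frac{1}{18908} = - \frac{2596}{1019} + \frac{559}{4727} = - \frac{11701671}{4816813} \approx -2.4293$)
$F{\left(j \right)} = 48 + j + \frac{4}{j}$ ($F{\left(j \right)} = -2 - \left(-50 - j - \frac{4}{j}\right) = -2 + \left(50 + j + \frac{4}{j}\right) = 48 + j + \frac{4}{j}$)
$- \frac{9360}{-16300} + \frac{Y}{F{\left(36 \right)}} = - \frac{9360}{-16300} - \frac{11701671}{4816813 \left(48 + 36 + \frac{4}{36}\right)} = \left(-9360\right) \left(- \frac{1}{16300}\right) - \frac{11701671}{4816813 \left(48 + 36 + 4 \cdot \frac{1}{36}\right)} = \frac{468}{815} - \frac{11701671}{4816813 \left(48 + 36 + \frac{1}{9}\right)} = \frac{468}{815} - \frac{11701671}{4816813 \cdot \frac{757}{9}} = \frac{468}{815} - \frac{105315039}{3646327441} = \frac{9942634881}{18231637205}$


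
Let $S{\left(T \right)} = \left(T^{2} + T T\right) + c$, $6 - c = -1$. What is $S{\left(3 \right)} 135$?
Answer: $3375$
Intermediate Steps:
$c = 7$ ($c = 6 - -1 = 6 + 1 = 7$)
$S{\left(T \right)} = 7 + 2 T^{2}$ ($S{\left(T \right)} = \left(T^{2} + T T\right) + 7 = \left(T^{2} + T^{2}\right) + 7 = 2 T^{2} + 7 = 7 + 2 T^{2}$)
$S{\left(3 \right)} 135 = \left(7 + 2 \cdot 3^{2}\right) 135 = \left(7 + 2 \cdot 9\right) 135 = \left(7 + 18\right) 135 = 25 \cdot 135 = 3375$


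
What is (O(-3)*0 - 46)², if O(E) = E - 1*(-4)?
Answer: 2116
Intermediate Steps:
O(E) = 4 + E (O(E) = E + 4 = 4 + E)
(O(-3)*0 - 46)² = ((4 - 3)*0 - 46)² = (1*0 - 46)² = (0 - 46)² = (-46)² = 2116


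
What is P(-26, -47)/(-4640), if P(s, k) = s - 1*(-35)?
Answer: -9/4640 ≈ -0.0019397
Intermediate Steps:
P(s, k) = 35 + s (P(s, k) = s + 35 = 35 + s)
P(-26, -47)/(-4640) = (35 - 26)/(-4640) = 9*(-1/4640) = -9/4640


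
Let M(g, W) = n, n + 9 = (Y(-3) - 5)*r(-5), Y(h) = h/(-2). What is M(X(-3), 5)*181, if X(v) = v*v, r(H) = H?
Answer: 3077/2 ≈ 1538.5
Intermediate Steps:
Y(h) = -h/2 (Y(h) = h*(-1/2) = -h/2)
X(v) = v**2
n = 17/2 (n = -9 + (-1/2*(-3) - 5)*(-5) = -9 + (3/2 - 5)*(-5) = -9 - 7/2*(-5) = -9 + 35/2 = 17/2 ≈ 8.5000)
M(g, W) = 17/2
M(X(-3), 5)*181 = (17/2)*181 = 3077/2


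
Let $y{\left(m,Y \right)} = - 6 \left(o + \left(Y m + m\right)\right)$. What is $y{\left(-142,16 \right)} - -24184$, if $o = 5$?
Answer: $38638$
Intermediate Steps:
$y{\left(m,Y \right)} = -30 - 6 m - 6 Y m$ ($y{\left(m,Y \right)} = - 6 \left(5 + \left(Y m + m\right)\right) = - 6 \left(5 + \left(m + Y m\right)\right) = - 6 \left(5 + m + Y m\right) = -30 - 6 m - 6 Y m$)
$y{\left(-142,16 \right)} - -24184 = \left(-30 - -852 - 96 \left(-142\right)\right) - -24184 = \left(-30 + 852 + 13632\right) + 24184 = 14454 + 24184 = 38638$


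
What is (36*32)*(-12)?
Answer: -13824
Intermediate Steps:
(36*32)*(-12) = 1152*(-12) = -13824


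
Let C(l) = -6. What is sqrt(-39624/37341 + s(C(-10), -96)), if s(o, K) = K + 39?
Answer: I*sqrt(999476121)/4149 ≈ 7.6198*I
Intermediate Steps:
s(o, K) = 39 + K
sqrt(-39624/37341 + s(C(-10), -96)) = sqrt(-39624/37341 + (39 - 96)) = sqrt(-39624*1/37341 - 57) = sqrt(-13208/12447 - 57) = sqrt(-722687/12447) = I*sqrt(999476121)/4149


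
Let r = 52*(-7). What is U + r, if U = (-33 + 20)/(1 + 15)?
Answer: -5837/16 ≈ -364.81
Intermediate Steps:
r = -364
U = -13/16 ≈ -0.81250
U + r = -13/16 - 364 = -5837/16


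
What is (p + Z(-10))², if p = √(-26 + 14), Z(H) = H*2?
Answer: 388 - 80*I*√3 ≈ 388.0 - 138.56*I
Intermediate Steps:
Z(H) = 2*H
p = 2*I*√3 (p = √(-12) = 2*I*√3 ≈ 3.4641*I)
(p + Z(-10))² = (2*I*√3 + 2*(-10))² = (2*I*√3 - 20)² = (-20 + 2*I*√3)²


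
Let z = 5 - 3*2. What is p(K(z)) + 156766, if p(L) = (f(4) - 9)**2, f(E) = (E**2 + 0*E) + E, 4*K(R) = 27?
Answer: 156887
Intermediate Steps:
z = -1 (z = 5 - 6 = -1)
K(R) = 27/4 (K(R) = (1/4)*27 = 27/4)
f(E) = E + E**2 (f(E) = (E**2 + 0) + E = E**2 + E = E + E**2)
p(L) = 121 (p(L) = (4*(1 + 4) - 9)**2 = (4*5 - 9)**2 = (20 - 9)**2 = 11**2 = 121)
p(K(z)) + 156766 = 121 + 156766 = 156887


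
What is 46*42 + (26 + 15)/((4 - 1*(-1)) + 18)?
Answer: 44477/23 ≈ 1933.8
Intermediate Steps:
46*42 + (26 + 15)/((4 - 1*(-1)) + 18) = 1932 + 41/((4 + 1) + 18) = 1932 + 41/(5 + 18) = 1932 + 41/23 = 44477/23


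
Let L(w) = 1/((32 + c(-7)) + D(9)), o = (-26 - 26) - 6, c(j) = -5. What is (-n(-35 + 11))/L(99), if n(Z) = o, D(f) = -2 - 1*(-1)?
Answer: 1508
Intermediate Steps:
o = -58 (o = -52 - 6 = -58)
D(f) = -1 (D(f) = -2 + 1 = -1)
n(Z) = -58
L(w) = 1/26 (L(w) = 1/((32 - 5) - 1) = 1/(27 - 1) = 1/26)
(-n(-35 + 11))/L(99) = (-1*(-58))/(1/26) = 58*26 = 1508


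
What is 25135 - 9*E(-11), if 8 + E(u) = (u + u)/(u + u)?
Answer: 25198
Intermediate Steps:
E(u) = -7 (E(u) = -8 + (u + u)/(u + u) = -8 + (2*u)/((2*u)) = -8 + (2*u)*(1/(2*u)) = -8 + 1 = -7)
25135 - 9*E(-11) = 25135 - 9*(-7) = 25135 - 1*(-63) = 25135 + 63 = 25198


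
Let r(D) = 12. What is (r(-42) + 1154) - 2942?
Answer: -1776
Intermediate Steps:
(r(-42) + 1154) - 2942 = (12 + 1154) - 2942 = 1166 - 2942 = -1776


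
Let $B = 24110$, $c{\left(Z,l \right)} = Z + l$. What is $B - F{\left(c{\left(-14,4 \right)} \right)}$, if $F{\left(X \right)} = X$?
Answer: $24120$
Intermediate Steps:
$B - F{\left(c{\left(-14,4 \right)} \right)} = 24110 - \left(-14 + 4\right) = 24110 - -10 = 24110 + 10 = 24120$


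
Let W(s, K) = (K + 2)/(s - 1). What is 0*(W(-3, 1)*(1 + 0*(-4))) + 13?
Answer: 13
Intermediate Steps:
W(s, K) = (2 + K)/(-1 + s)
0*(W(-3, 1)*(1 + 0*(-4))) + 13 = 0*(((2 + 1)/(-1 - 3))*(1 + 0*(-4))) + 13 = 0*((3/(-4))*(1 + 0)) + 13 = 0*(-1/4*3*1) + 13 = 0*(-3/4*1) + 13 = 0*(-3/4) + 13 = 0 + 13 = 13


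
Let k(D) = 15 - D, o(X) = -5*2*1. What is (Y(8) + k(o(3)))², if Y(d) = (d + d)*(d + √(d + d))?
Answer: 47089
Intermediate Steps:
o(X) = -10 (o(X) = -10*1 = -10)
Y(d) = 2*d*(d + √2*√d) (Y(d) = (2*d)*(d + √(2*d)) = (2*d)*(d + √2*√d) = 2*d*(d + √2*√d))
(Y(8) + k(o(3)))² = ((2*8² + 2*√2*8^(3/2)) + (15 - 1*(-10)))² = ((2*64 + 2*√2*(16*√2)) + (15 + 10))² = ((128 + 64) + 25)² = (192 + 25)² = 217² = 47089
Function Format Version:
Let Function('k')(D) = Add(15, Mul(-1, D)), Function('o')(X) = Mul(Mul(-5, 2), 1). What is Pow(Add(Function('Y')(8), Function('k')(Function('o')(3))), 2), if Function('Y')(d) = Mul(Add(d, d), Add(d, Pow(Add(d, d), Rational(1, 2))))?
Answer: 47089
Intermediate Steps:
Function('o')(X) = -10 (Function('o')(X) = Mul(-10, 1) = -10)
Function('Y')(d) = Mul(2, d, Add(d, Mul(Pow(2, Rational(1, 2)), Pow(d, Rational(1, 2))))) (Function('Y')(d) = Mul(Mul(2, d), Add(d, Pow(Mul(2, d), Rational(1, 2)))) = Mul(Mul(2, d), Add(d, Mul(Pow(2, Rational(1, 2)), Pow(d, Rational(1, 2))))) = Mul(2, d, Add(d, Mul(Pow(2, Rational(1, 2)), Pow(d, Rational(1, 2))))))
Pow(Add(Function('Y')(8), Function('k')(Function('o')(3))), 2) = Pow(Add(Add(Mul(2, Pow(8, 2)), Mul(2, Pow(2, Rational(1, 2)), Pow(8, Rational(3, 2)))), Add(15, Mul(-1, -10))), 2) = Pow(Add(Add(Mul(2, 64), Mul(2, Pow(2, Rational(1, 2)), Mul(16, Pow(2, Rational(1, 2))))), Add(15, 10)), 2) = Pow(Add(Add(128, 64), 25), 2) = Pow(Add(192, 25), 2) = Pow(217, 2) = 47089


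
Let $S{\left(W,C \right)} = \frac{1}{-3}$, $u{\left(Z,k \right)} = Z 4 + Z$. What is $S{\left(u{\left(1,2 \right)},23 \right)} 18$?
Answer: $-6$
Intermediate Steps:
$u{\left(Z,k \right)} = 5 Z$ ($u{\left(Z,k \right)} = 4 Z + Z = 5 Z$)
$S{\left(W,C \right)} = - \frac{1}{3}$
$S{\left(u{\left(1,2 \right)},23 \right)} 18 = \left(- \frac{1}{3}\right) 18 = -6$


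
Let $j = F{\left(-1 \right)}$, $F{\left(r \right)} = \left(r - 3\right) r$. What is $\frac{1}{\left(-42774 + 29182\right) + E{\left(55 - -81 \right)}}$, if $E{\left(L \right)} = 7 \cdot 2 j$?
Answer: $- \frac{1}{13536} \approx -7.3877 \cdot 10^{-5}$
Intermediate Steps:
$F{\left(r \right)} = r \left(-3 + r\right)$ ($F{\left(r \right)} = \left(-3 + r\right) r = r \left(-3 + r\right)$)
$j = 4$ ($j = - (-3 - 1) = \left(-1\right) \left(-4\right) = 4$)
$E{\left(L \right)} = 56$ ($E{\left(L \right)} = 7 \cdot 2 \cdot 4 = 14 \cdot 4 = 56$)
$\frac{1}{\left(-42774 + 29182\right) + E{\left(55 - -81 \right)}} = \frac{1}{\left(-42774 + 29182\right) + 56} = \frac{1}{-13592 + 56} = \frac{1}{-13536} = - \frac{1}{13536}$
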